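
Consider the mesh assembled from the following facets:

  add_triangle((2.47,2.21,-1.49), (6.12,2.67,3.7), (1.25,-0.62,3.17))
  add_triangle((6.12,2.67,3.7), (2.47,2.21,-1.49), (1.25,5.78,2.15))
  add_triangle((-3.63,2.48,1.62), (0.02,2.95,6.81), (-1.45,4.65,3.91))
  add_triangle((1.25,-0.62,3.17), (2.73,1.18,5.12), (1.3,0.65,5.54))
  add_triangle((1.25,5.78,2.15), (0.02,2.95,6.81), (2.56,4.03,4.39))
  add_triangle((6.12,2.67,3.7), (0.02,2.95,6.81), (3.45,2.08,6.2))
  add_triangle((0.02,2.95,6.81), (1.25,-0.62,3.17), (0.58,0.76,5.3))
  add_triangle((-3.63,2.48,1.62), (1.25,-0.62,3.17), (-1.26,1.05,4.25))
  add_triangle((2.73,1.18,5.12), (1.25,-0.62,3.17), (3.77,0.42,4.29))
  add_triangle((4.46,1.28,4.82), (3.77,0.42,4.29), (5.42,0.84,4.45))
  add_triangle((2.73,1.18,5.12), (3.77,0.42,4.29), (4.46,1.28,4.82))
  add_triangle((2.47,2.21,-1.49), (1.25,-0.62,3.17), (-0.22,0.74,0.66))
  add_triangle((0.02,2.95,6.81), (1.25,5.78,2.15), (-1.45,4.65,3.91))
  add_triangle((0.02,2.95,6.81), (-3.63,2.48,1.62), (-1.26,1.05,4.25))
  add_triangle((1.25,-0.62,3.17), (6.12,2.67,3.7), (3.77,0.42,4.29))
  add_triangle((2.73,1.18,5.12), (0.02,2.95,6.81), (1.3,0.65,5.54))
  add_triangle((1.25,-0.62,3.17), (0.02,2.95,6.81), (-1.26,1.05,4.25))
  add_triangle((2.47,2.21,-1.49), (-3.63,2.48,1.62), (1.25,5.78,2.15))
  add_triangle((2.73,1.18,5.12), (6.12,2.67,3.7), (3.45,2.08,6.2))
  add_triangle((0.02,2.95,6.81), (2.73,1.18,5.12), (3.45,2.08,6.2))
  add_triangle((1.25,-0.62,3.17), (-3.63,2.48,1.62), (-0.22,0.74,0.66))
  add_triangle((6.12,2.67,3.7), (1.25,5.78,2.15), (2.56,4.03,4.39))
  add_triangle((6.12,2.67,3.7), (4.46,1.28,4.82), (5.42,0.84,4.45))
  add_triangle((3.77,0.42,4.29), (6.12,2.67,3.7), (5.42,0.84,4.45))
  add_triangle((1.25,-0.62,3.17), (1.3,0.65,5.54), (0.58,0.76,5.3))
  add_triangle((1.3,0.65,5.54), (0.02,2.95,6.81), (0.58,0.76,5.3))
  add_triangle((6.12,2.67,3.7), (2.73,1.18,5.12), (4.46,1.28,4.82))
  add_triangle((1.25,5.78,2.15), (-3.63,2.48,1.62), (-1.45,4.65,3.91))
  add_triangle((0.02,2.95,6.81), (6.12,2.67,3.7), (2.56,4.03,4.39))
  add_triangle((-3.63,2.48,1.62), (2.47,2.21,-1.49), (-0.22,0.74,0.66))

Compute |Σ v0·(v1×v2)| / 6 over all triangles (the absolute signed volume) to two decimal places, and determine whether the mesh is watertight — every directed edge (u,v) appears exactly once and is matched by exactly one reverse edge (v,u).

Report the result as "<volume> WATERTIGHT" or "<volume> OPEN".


Per-triangle v0·(v1×v2)/6:
  t1: +0.7575
  t2: +17.5394
  t3: +9.2461
  t4: +1.6707
  t5: +11.0130
  t6: +8.3571
  t7: -0.8859
  t8: -0.0954
  t9: +1.9223
  t10: +0.8073
  t11: +1.1312
  t12: -1.8907
  t13: +12.2158
  t14: +5.8317
  t15: -0.6260
  t16: +3.8799
  t17: +3.9926
  t18: +7.9411
  t19: +2.0806
  t20: +2.1761
  t21: -1.2504
  t22: +11.0330
  t23: +2.5057
  t24: -1.6613
  t25: +0.5433
  t26: +1.1168
  t27: +2.3323
  t28: +7.1009
  t29: +11.6722
  t30: -1.4631
Σ = +118.9937 → |volume| = 118.99

Directed edges: 90 total, each appears once with its reverse present → watertight.

118.99 WATERTIGHT


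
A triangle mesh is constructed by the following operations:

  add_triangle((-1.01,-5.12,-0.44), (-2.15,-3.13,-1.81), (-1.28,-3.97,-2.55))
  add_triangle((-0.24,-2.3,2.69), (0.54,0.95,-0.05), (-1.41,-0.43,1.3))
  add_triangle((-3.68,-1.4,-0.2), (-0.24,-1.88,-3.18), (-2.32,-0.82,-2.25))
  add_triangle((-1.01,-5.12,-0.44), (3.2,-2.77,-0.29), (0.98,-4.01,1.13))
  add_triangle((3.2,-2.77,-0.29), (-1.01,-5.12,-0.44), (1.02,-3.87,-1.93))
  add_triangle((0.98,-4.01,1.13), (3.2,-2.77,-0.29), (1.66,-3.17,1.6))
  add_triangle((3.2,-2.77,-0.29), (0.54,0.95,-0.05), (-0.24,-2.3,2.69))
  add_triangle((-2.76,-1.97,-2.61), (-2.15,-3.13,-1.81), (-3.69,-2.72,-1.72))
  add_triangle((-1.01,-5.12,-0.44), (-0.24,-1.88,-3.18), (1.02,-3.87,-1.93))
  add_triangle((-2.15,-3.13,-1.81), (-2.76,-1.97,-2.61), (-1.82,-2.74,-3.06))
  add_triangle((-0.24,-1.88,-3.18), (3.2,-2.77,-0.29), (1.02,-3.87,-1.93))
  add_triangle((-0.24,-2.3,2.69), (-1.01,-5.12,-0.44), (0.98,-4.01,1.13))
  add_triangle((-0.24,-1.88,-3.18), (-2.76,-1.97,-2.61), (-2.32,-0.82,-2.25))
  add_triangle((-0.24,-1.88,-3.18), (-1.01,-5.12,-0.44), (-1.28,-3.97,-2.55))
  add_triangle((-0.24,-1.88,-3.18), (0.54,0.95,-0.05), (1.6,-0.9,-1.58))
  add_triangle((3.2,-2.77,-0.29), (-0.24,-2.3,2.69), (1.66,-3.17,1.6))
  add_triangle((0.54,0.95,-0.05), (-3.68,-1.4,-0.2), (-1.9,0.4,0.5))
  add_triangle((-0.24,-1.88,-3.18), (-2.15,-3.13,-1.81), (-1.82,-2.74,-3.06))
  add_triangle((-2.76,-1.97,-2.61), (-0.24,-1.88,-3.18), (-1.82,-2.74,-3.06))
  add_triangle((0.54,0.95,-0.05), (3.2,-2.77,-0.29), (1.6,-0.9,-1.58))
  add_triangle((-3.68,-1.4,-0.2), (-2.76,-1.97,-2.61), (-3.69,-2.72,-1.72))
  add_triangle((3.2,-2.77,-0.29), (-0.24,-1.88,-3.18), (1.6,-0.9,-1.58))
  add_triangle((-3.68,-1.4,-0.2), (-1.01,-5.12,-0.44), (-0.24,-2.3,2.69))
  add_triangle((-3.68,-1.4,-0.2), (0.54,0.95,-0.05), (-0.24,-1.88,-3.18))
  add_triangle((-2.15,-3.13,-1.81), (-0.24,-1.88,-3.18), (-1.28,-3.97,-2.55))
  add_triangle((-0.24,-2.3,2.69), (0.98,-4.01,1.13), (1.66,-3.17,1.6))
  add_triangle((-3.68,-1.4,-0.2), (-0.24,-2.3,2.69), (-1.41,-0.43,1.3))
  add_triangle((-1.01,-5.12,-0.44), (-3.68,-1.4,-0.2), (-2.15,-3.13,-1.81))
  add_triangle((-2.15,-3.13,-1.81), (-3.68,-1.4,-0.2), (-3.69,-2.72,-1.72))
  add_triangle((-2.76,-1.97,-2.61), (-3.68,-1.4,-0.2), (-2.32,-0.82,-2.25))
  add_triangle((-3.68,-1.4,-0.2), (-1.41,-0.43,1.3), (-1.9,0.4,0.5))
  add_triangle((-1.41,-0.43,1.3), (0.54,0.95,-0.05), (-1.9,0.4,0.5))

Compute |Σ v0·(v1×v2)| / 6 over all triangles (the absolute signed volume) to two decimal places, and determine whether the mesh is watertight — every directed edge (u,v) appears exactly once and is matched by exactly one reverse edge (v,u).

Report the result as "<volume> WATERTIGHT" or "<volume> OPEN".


Per-triangle v0·(v1×v2)/6:
  t1: +2.2353
  t2: +0.6900
  t3: -2.4517
  t4: +4.7928
  t5: +5.0278
  t6: +1.8251
  t7: +2.0157
  t8: +1.2897
  t9: +4.4152
  t10: +1.1305
  t11: +3.0546
  t12: +4.0951
  t13: +1.1796
  t14: +1.5264
  t15: +0.8828
  t16: +0.1251
  t17: +0.3301
  t18: +0.7415
  t19: +0.9050
  t20: +1.0845
  t21: +1.1285
  t22: +2.4260
  t23: +8.3730
  t24: +1.5333
  t25: +1.4403
  t26: +1.5869
  t27: +2.0413
  t28: +4.3718
  t29: +0.7879
  t30: +1.2929
  t31: +0.9087
  t32: +0.3341
Σ = +61.1200 → |volume| = 61.12

Directed edges: 96 total, each appears once with its reverse present → watertight.

61.12 WATERTIGHT


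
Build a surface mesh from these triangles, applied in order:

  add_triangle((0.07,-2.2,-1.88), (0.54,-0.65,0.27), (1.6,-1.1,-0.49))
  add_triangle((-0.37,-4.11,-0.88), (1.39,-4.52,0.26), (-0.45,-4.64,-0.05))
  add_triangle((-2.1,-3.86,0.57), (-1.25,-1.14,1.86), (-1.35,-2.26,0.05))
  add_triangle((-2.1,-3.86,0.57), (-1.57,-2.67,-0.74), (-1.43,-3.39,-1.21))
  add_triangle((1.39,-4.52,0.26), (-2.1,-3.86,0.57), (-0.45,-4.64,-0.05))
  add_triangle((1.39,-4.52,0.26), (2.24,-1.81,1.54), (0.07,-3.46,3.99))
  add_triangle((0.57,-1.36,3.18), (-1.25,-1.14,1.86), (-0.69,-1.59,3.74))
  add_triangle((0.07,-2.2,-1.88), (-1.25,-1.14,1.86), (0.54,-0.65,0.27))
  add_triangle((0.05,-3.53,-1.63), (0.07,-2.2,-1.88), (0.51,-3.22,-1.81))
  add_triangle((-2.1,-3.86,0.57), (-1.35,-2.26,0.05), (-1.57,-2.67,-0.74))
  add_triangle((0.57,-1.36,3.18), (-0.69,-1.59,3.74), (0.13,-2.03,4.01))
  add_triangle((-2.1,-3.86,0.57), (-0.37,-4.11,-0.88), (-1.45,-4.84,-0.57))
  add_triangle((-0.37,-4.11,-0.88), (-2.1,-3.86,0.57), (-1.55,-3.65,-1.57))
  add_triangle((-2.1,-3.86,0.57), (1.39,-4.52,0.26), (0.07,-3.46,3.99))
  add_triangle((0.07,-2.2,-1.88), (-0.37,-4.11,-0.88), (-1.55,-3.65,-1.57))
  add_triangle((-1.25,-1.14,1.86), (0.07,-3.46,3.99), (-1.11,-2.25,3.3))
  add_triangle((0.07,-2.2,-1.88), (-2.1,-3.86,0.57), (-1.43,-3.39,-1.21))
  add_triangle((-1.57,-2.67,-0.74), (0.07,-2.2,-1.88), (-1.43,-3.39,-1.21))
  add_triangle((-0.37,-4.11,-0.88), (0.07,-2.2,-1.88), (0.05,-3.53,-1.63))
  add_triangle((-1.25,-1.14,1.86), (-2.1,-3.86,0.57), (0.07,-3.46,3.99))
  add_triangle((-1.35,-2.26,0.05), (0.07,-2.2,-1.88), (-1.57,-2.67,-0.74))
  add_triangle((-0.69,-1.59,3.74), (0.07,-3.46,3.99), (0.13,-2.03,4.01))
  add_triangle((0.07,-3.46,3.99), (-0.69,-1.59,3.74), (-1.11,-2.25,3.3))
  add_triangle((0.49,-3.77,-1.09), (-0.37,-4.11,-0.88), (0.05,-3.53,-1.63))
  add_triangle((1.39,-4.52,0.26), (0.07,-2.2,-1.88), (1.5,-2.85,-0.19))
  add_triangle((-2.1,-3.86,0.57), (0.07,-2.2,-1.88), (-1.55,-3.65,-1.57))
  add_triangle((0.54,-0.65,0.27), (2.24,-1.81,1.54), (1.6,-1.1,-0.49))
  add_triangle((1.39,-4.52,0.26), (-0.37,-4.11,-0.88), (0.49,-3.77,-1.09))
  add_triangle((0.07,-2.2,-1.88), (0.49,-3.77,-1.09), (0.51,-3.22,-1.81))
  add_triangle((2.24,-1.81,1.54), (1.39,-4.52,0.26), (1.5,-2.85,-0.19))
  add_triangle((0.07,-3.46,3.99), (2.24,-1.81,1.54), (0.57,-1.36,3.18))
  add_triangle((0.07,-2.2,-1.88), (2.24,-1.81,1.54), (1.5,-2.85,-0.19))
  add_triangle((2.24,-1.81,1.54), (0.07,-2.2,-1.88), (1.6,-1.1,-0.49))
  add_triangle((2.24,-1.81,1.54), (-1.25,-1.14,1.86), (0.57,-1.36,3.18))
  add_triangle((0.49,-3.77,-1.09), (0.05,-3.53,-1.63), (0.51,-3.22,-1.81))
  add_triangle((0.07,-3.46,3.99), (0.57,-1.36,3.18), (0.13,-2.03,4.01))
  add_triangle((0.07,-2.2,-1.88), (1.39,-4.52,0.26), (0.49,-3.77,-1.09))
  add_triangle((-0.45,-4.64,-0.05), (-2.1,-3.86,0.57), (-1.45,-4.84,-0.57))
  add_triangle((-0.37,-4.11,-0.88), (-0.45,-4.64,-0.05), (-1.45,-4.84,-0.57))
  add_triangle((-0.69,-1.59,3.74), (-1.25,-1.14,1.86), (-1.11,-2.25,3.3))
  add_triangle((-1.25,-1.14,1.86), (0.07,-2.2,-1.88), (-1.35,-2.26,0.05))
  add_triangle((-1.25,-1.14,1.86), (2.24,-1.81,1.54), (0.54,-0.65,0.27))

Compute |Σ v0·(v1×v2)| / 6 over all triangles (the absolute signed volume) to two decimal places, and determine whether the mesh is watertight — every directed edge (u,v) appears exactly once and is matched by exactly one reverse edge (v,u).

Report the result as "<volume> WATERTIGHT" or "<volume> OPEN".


Per-triangle v0·(v1×v2)/6:
  t1: -0.3880
  t2: +1.1885
  t3: +0.2461
  t4: +0.4315
  t5: +1.2767
  t6: +5.8828
  t7: -0.2564
  t8: -0.9290
  t9: +0.2287
  t10: +0.0665
  t11: +0.2301
  t12: -0.4105
  t13: +2.1149
  t14: +9.1268
  t15: +1.3236
  t16: +0.1544
  t17: +0.8065
  t18: +0.1543
  t19: +0.1944
  t20: +3.5344
  t21: -0.3985
  t22: +0.7928
  t23: +0.9766
  t24: +0.4254
  t25: +1.1043
  t26: -1.1008
  t27: -0.1341
  t28: +1.0456
  t29: -0.1908
  t30: +1.1234
  t31: +2.2190
  t32: +0.2018
  t33: +1.4112
  t34: -1.3249
  t35: +0.2608
  t36: +0.4395
  t37: +0.4147
  t38: +1.1549
  t39: +0.6452
  t40: +0.3697
  t41: -0.5432
  t42: -0.2982
Σ = +33.5708 → |volume| = 33.57

Directed edges: 126 total, each appears once with its reverse present → watertight.

33.57 WATERTIGHT


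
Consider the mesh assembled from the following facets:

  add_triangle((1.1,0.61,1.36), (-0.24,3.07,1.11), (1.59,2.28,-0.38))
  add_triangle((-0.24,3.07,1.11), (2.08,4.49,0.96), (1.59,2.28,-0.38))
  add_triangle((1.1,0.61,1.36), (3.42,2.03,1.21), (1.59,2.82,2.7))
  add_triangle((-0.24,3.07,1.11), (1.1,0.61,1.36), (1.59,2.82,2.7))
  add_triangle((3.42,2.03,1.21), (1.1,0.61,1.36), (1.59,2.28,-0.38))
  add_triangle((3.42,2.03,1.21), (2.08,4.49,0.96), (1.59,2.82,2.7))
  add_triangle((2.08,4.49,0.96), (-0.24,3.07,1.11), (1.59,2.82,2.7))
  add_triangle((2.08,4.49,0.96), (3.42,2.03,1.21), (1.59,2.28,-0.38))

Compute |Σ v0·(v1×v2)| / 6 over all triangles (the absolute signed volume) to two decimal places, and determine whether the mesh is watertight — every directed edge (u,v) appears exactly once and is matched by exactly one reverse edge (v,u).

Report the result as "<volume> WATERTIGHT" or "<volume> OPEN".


7.95 WATERTIGHT

Per-triangle v0·(v1×v2)/6:
  t1: -1.7382
  t2: +0.8978
  t3: +1.0905
  t4: +0.0687
  t5: -0.7164
  t6: +3.7265
  t7: +2.7047
  t8: +1.9196
Σ = +7.9535 → |volume| = 7.95

Directed edges: 24 total, each appears once with its reverse present → watertight.


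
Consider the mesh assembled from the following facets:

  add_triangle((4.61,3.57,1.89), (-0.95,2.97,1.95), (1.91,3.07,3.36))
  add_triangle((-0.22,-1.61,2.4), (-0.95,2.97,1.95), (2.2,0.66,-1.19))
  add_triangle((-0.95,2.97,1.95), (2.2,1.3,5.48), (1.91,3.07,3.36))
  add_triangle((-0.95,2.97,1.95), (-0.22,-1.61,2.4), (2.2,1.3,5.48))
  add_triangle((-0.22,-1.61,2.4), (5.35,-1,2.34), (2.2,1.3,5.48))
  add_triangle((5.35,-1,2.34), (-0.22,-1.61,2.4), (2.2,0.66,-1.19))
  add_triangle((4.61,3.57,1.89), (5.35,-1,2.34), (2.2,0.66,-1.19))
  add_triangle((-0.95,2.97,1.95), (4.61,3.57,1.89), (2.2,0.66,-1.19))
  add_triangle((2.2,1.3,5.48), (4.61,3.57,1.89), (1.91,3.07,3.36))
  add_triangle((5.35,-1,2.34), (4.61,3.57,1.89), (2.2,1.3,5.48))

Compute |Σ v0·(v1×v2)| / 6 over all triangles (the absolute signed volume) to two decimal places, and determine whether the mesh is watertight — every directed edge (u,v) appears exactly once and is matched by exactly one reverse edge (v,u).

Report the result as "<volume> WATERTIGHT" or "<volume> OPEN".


60.13 WATERTIGHT

Per-triangle v0·(v1×v2)/6:
  t1: +4.4774
  t2: -3.5354
  t3: +4.8822
  t4: +6.1595
  t5: +10.4601
  t6: +0.7843
  t7: +8.3841
  t8: +4.0802
  t9: +6.3952
  t10: +18.0451
Σ = +60.1327 → |volume| = 60.13

Directed edges: 30 total, each appears once with its reverse present → watertight.


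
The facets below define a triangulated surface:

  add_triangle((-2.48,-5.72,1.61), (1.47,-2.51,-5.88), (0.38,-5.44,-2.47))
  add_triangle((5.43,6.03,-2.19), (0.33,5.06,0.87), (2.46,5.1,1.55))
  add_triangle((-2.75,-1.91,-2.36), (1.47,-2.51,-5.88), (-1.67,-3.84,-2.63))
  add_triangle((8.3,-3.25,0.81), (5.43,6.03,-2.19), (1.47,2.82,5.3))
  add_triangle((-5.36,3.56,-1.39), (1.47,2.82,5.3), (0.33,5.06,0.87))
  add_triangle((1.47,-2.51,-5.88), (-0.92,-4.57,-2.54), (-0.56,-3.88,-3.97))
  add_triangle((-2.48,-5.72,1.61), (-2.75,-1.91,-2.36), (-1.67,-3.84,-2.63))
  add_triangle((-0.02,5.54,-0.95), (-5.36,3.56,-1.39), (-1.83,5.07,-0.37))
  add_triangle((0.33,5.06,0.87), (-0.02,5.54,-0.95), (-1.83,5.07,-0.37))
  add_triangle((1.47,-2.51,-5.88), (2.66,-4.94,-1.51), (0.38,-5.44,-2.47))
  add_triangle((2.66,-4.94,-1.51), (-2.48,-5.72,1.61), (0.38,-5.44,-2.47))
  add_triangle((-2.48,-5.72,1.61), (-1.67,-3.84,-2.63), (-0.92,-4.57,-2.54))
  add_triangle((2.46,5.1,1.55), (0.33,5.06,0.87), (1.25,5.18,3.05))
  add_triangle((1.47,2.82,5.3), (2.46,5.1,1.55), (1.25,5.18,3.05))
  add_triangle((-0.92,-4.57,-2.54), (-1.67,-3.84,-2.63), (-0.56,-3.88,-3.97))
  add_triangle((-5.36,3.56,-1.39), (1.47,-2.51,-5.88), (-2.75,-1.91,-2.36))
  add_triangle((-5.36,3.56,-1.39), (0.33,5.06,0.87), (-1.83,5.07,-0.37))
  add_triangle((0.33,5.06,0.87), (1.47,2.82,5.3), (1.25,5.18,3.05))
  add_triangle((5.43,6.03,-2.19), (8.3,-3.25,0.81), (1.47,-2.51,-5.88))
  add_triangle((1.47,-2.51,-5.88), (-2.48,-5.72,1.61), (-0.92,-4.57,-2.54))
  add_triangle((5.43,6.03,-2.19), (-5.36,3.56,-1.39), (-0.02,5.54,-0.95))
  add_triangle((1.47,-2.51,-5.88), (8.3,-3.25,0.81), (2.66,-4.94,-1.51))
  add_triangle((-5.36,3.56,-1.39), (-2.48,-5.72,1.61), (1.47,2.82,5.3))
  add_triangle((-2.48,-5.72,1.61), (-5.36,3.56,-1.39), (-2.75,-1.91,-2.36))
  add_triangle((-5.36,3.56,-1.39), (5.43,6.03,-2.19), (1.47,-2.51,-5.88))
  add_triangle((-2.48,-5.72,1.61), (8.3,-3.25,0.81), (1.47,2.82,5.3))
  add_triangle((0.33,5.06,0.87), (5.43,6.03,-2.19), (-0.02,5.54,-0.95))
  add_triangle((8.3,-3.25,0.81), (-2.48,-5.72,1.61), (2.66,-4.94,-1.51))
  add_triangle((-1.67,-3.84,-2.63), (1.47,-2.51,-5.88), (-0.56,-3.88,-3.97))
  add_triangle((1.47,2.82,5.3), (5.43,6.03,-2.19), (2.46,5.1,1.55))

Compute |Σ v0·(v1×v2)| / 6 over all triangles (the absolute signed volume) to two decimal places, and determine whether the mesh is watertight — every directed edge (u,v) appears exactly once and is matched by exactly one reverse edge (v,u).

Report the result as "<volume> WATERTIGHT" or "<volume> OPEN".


Per-triangle v0·(v1×v2)/6:
  t1: +7.4376
  t2: +8.6484
  t3: +6.8356
  t4: +70.9561
  t5: +20.5370
  t6: +1.9732
  t7: +6.7849
  t8: +3.7697
  t9: +3.0674
  t10: +10.8098
  t11: +10.7439
  t12: +3.7735
  t13: +3.3563
  t14: +4.8530
  t15: +1.3224
  t16: +18.6432
  t17: +2.2079
  t18: +1.3621
  t19: +75.2394
  t20: +2.6672
  t21: +9.6313
  t22: +27.7482
  t23: +40.0135
  t24: +18.3593
  t25: +58.8300
  t26: +56.4284
  t27: +9.1189
  t28: +26.3670
  t29: +0.8503
  t30: +9.8974
Σ = +522.2328 → |volume| = 522.23

Directed edges: 90 total, each appears once with its reverse present → watertight.

522.23 WATERTIGHT


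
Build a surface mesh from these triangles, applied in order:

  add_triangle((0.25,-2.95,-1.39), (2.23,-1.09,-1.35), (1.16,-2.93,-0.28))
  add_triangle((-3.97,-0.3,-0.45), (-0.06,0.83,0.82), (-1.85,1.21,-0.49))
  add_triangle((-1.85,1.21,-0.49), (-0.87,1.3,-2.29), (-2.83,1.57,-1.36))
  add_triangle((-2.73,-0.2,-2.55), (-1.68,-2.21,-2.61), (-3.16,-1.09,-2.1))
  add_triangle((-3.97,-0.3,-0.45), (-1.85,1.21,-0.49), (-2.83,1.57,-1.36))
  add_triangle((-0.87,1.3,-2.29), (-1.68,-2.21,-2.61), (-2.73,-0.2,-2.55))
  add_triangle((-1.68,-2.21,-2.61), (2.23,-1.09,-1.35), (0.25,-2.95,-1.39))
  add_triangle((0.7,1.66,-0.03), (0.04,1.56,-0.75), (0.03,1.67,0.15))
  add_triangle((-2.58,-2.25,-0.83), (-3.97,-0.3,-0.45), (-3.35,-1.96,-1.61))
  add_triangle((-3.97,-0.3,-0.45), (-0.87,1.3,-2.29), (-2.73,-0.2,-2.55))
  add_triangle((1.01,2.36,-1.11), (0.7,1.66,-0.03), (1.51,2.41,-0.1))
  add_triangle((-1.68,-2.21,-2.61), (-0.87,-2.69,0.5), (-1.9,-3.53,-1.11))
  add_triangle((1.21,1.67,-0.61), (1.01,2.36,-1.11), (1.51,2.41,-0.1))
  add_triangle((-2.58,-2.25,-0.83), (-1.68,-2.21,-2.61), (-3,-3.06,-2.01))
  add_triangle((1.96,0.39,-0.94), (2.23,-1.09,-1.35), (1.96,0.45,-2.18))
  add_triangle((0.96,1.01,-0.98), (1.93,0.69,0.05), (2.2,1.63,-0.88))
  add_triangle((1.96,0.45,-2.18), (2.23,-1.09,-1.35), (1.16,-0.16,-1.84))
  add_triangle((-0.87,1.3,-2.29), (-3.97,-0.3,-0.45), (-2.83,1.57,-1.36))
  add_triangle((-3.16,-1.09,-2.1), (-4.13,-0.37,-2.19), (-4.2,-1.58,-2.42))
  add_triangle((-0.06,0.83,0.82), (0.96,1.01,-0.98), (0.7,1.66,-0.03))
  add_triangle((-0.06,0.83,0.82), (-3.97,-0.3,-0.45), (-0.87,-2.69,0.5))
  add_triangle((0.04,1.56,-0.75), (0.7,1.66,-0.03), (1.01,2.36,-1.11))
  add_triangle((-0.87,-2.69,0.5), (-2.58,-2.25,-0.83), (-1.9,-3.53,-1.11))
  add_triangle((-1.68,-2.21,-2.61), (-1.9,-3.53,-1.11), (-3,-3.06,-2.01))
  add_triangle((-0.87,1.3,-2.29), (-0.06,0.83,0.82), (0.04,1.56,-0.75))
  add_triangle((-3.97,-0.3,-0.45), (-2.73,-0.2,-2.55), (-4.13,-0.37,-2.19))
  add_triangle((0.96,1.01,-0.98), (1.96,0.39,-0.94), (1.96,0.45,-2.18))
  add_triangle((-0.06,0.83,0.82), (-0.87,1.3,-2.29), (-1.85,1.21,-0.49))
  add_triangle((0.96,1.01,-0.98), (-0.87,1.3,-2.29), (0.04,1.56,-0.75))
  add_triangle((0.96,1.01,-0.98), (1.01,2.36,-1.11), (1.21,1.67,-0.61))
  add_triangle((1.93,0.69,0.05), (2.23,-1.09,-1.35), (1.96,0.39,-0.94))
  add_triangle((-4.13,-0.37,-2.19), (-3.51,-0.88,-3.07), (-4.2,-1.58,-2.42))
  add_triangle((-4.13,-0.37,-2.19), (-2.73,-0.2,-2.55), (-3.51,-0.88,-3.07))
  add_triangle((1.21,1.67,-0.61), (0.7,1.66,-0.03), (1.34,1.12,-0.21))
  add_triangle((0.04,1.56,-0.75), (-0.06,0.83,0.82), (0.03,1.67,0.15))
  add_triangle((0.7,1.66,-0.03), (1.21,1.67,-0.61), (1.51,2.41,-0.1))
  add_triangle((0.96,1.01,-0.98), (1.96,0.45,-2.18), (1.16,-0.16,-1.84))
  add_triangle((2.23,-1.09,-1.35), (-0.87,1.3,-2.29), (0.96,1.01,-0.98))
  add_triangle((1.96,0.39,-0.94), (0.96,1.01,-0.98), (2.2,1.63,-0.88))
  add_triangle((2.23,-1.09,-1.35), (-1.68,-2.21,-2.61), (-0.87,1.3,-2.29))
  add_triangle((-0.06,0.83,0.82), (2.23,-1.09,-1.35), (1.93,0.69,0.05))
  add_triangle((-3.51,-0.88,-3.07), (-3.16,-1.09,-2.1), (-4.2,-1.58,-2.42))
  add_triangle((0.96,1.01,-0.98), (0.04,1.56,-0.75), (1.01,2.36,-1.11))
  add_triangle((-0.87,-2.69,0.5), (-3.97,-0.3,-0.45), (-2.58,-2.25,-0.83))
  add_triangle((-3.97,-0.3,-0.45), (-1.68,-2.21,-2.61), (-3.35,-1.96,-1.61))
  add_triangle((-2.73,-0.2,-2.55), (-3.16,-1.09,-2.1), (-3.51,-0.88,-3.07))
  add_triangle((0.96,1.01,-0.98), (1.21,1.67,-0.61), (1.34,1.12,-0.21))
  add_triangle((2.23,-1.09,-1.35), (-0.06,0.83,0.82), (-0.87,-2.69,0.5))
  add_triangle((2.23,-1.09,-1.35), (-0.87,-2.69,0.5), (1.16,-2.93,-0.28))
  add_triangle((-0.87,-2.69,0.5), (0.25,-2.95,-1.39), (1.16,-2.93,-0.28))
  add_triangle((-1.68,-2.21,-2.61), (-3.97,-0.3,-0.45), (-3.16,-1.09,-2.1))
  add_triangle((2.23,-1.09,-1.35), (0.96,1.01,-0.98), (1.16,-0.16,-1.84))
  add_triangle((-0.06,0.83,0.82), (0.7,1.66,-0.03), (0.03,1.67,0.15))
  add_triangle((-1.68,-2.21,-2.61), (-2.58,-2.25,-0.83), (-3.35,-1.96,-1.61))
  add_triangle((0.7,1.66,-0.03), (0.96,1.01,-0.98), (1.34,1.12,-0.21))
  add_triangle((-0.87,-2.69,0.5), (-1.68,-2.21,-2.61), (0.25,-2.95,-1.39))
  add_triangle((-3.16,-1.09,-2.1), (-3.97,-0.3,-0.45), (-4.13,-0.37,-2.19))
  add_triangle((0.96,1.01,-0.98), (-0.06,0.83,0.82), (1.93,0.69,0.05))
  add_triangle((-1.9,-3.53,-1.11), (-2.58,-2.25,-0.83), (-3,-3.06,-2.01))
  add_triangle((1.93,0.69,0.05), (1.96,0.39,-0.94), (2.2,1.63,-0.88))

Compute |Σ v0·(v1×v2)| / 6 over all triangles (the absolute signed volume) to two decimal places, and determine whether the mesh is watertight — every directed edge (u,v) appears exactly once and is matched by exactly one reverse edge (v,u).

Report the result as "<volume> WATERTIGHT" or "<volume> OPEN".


40.80 WATERTIGHT

Per-triangle v0·(v1×v2)/6:
  t1: +1.5316
  t2: +0.8932
  t3: +0.3160
  t4: +1.2152
  t5: +0.5973
  t6: +2.0486
  t7: +2.4166
  t8: +0.1654
  t9: +1.0658
  t10: +2.0156
  t11: +0.1456
  t12: +0.2627
  t13: +0.1683
  t14: +0.0602
  t15: +0.6268
  t16: -0.0717
  t17: +0.4451
  t18: +1.6474
  t19: -0.2445
  t20: +0.0143
  t21: +1.7662
  t22: +0.1854
  t23: +1.0423
  t24: +1.2220
  t25: +0.3215
  t26: +0.0930
  t27: +0.3216
  t28: +0.6906
  t29: +0.5205
  t30: +0.1348
  t31: +0.4608
  t32: +0.9265
  t33: +0.4662
  t34: +0.1126
  t35: +0.0161
  t36: -0.0713
  t37: +0.1296
  t38: +1.4189
  t39: +0.2492
  t40: +4.3524
  t41: +0.1132
  t42: +0.0137
  t43: +0.1280
  t44: +1.7474
  t45: +1.0369
  t46: -0.1599
  t47: +0.1025
  t48: +0.8994
  t49: -0.5123
  t50: +1.3864
  t51: +1.0380
  t52: -0.5652
  t53: +0.1353
  t54: +1.0261
  t55: -0.2028
  t56: +2.4695
  t57: +0.9030
  t58: +0.4514
  t59: +0.7464
  t60: +0.3625
Σ = +40.7980 → |volume| = 40.80

Directed edges: 180 total, each appears once with its reverse present → watertight.


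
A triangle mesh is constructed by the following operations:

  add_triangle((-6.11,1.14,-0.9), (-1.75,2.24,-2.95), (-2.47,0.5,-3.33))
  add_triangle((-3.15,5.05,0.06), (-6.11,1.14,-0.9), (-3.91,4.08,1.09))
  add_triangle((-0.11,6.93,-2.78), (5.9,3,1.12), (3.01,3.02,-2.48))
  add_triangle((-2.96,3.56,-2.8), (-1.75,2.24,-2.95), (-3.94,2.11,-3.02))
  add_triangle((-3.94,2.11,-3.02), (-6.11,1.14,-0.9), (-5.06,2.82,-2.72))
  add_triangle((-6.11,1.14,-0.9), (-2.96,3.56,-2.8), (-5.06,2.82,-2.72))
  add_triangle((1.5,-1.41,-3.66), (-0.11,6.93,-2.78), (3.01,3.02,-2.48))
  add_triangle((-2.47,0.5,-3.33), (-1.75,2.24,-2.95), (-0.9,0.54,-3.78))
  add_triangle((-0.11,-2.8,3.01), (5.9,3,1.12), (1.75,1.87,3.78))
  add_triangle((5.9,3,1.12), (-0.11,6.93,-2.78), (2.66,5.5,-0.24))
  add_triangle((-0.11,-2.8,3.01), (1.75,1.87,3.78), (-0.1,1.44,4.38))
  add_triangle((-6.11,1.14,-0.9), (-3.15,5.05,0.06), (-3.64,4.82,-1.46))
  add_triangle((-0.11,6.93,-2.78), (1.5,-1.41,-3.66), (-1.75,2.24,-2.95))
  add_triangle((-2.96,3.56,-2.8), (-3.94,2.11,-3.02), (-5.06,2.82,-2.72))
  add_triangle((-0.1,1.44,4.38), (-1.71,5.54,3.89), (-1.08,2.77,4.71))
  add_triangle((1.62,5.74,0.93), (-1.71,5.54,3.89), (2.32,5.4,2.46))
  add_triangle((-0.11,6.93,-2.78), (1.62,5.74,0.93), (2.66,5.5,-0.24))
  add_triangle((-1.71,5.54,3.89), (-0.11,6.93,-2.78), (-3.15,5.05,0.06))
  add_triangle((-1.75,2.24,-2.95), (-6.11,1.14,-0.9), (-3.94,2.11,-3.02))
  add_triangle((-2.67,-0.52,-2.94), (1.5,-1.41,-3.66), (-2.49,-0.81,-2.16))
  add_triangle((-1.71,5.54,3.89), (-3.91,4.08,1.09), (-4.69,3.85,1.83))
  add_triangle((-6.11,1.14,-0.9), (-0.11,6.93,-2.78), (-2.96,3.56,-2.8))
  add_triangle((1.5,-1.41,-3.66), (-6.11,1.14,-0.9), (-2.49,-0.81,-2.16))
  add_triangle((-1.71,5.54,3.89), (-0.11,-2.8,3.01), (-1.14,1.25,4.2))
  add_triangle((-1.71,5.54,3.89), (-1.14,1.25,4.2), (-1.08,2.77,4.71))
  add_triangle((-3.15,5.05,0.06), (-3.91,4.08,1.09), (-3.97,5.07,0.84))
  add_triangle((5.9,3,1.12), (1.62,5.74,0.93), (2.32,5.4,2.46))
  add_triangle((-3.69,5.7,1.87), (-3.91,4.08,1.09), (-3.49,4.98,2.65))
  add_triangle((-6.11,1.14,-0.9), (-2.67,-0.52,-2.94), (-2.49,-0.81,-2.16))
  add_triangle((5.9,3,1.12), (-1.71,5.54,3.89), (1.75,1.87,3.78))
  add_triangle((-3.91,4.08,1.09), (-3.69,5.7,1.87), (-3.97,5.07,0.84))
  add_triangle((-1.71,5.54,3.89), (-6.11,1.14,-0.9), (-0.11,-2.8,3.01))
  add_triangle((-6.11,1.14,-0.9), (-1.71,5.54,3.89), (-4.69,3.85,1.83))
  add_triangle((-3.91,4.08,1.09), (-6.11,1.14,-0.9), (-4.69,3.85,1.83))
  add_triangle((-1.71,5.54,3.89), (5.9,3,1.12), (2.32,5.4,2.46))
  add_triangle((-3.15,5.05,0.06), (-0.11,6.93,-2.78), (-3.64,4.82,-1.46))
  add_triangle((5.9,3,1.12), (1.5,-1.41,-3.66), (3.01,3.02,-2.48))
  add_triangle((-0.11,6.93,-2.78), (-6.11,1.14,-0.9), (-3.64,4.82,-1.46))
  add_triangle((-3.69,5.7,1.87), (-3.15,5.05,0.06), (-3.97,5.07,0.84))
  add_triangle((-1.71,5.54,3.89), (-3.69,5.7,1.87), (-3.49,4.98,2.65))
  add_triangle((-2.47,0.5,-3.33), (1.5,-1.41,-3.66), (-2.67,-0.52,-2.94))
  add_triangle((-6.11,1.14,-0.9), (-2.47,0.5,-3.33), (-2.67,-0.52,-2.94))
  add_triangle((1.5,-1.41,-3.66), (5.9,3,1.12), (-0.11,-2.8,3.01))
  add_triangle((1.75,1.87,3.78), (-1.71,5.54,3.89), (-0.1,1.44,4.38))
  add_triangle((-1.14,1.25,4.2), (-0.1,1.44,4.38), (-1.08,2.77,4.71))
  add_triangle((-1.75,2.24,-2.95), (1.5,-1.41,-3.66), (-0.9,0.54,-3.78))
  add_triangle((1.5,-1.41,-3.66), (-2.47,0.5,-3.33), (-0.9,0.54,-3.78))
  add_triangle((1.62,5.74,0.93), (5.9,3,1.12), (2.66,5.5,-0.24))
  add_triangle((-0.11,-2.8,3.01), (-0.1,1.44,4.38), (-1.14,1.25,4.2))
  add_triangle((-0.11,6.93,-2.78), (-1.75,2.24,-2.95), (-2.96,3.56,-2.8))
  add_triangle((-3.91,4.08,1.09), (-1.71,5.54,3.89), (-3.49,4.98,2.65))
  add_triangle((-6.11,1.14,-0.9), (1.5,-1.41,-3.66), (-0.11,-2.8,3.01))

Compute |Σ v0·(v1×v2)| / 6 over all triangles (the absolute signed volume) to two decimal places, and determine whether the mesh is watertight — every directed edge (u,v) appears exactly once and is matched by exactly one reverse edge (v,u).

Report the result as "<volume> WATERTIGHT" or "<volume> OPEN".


286.64 OPEN

Per-triangle v0·(v1×v2)/6:
  t1: +5.6725
  t2: +5.7824
  t3: +16.9203
  t4: +1.6316
  t5: +1.8957
  t6: +1.5322
  t7: +12.7597
  t8: +1.9055
  t9: +12.2246
  t10: +6.1352
  t11: +5.0610
  t12: +6.4075
  t13: +11.8686
  t14: +1.5408
  t15: +1.5793
  t16: +7.2426
  t17: +6.3714
  t18: +17.7647
  t19: -0.9845
  t20: +1.2090
  t21: +3.6009
  t22: +8.1683
  t23: -2.9735
  t24: -0.4765
  t25: +1.2352
  t26: +0.1880
  t27: +7.1801
  t28: +1.2877
  t29: +1.4462
  t30: +17.6681
  t31: +0.8299
  t32: +27.9858
  t33: -0.8547
  t34: +3.5539
  t35: +4.7618
  t36: +6.9058
  t37: +12.2970
  t38: +5.1541
  t39: +1.1366
  t40: +2.3354
  t41: +2.7811
  t42: +3.1770
  t43: +17.1197
  t44: +6.4543
  t45: +1.0239
  t46: +1.4413
  t47: +2.0060
  t48: +6.1400
  t49: +2.8845
  t50: +4.1629
  t51: -1.1278
  t52: +14.6297
Σ = +286.6430 → |volume| = 286.64

Directed edges: 156 total; 6 unmatched, e.g. (1.62,5.74,0.93)→(-1.71,5.54,3.89) → open.


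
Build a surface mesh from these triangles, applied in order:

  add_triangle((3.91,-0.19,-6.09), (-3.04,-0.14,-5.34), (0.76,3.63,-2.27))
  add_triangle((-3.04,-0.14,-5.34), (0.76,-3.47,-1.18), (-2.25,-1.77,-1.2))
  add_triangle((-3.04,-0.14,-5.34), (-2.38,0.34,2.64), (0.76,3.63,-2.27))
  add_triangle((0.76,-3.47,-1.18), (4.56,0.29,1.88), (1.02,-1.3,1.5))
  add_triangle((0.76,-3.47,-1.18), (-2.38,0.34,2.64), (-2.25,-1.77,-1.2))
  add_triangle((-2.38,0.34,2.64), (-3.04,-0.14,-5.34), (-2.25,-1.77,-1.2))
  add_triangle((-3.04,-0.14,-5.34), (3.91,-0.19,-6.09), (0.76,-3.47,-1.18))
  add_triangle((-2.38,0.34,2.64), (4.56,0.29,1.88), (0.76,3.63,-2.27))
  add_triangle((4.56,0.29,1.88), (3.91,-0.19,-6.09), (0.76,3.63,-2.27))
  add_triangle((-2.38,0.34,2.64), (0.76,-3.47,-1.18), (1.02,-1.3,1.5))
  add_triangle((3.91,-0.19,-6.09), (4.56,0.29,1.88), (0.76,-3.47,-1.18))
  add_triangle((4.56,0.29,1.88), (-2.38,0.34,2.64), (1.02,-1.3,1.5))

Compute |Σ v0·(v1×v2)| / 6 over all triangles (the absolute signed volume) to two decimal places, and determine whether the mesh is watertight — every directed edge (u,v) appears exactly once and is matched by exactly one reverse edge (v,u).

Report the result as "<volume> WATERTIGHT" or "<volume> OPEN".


Per-triangle v0·(v1×v2)/6:
  t1: +24.2789
  t2: +7.0111
  t3: +13.2448
  t4: +4.4355
  t5: +4.6483
  t6: +6.3857
  t7: +22.5405
  t8: +10.8219
  t9: +21.8266
  t10: +3.6629
  t11: +20.0968
  t12: +4.1594
Σ = +143.1126 → |volume| = 143.11

Directed edges: 36 total, each appears once with its reverse present → watertight.

143.11 WATERTIGHT


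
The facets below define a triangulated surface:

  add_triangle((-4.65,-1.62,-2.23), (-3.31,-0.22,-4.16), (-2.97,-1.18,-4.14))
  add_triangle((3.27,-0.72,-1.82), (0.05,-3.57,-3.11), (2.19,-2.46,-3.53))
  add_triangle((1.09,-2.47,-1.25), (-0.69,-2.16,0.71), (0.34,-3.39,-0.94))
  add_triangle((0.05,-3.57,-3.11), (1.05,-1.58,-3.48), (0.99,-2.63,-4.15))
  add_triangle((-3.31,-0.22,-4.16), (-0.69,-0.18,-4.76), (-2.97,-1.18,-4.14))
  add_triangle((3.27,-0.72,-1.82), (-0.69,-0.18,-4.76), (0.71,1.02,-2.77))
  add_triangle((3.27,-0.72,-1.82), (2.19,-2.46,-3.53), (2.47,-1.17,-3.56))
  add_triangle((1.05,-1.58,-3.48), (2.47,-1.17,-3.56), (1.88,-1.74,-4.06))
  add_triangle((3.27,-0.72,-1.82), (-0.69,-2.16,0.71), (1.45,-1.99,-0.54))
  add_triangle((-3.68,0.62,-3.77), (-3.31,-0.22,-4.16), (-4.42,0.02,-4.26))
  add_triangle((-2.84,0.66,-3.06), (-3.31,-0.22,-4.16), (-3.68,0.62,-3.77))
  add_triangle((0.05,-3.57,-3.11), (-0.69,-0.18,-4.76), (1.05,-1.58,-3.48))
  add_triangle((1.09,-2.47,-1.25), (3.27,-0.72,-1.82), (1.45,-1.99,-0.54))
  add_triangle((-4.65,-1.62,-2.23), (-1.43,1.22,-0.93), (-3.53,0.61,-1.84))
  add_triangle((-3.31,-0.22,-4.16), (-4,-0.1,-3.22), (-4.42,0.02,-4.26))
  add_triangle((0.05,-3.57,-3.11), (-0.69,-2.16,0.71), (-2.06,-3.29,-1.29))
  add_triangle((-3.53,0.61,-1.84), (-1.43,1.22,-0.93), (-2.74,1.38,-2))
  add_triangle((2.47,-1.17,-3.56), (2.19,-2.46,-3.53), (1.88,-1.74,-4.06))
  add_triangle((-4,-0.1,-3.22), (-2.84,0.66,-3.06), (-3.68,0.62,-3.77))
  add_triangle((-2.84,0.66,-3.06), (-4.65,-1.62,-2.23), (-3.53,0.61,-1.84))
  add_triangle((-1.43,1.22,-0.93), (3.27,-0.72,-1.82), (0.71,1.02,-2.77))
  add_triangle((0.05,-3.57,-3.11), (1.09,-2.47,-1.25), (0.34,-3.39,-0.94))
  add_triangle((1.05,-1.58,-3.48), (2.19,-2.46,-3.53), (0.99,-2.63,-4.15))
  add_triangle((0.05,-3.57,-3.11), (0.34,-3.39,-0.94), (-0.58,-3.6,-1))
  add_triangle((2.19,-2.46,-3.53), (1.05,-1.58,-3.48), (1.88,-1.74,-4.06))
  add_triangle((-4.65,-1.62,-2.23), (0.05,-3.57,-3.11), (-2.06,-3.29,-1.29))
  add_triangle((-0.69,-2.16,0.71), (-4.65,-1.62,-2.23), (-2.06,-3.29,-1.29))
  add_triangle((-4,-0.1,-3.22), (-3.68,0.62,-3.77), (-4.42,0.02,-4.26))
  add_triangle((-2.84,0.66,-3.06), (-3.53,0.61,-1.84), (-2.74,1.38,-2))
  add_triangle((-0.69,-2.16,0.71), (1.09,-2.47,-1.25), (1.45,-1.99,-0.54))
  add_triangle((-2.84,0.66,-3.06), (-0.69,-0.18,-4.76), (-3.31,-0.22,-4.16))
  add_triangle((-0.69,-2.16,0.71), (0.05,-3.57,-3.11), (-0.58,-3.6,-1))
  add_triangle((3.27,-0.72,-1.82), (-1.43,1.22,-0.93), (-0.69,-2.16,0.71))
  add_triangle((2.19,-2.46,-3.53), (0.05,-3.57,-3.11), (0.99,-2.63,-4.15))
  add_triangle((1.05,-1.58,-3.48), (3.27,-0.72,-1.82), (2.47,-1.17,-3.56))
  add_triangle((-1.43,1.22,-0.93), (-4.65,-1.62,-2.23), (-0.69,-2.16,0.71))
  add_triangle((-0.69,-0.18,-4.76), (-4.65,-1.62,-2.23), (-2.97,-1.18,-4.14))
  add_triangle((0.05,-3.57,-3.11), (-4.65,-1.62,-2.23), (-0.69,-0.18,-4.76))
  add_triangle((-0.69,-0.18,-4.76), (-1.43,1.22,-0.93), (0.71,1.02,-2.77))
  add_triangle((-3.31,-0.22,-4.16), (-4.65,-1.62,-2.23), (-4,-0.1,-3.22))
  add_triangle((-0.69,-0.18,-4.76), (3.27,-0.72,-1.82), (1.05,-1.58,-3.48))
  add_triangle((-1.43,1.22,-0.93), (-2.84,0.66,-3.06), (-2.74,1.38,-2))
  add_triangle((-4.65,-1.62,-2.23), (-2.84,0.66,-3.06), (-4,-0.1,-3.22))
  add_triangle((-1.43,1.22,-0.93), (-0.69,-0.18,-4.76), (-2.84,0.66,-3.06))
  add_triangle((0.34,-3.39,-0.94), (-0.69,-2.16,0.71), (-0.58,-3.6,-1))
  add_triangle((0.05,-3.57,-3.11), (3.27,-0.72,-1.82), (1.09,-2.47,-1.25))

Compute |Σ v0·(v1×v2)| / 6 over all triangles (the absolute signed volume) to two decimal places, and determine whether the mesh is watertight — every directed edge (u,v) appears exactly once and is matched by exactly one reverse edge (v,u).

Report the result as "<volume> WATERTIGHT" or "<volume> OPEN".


Per-triangle v0·(v1×v2)/6:
  t1: +2.2537
  t2: +1.1605
  t3: +0.3334
  t4: +0.0562
  t5: +2.0800
  t6: +3.7274
  t7: +1.5668
  t8: +0.0859
  t9: -0.0397
  t10: +0.4697
  t11: +0.1574
  t12: +3.6820
  t13: +0.9103
  t14: -0.1523
  t15: +0.1943
  t16: +2.5722
  t17: +0.2288
  t18: +0.6602
  t19: +0.0263
  t20: +2.2331
  t21: +0.0650
  t22: +1.1073
  t23: +0.6170
  t24: +1.1269
  t25: +0.3931
  t26: +5.4079
  t27: +2.5245
  t28: +0.2629
  t29: +0.7856
  t30: +0.7404
  t31: +1.7851
  t32: -0.0567
  t33: -2.0138
  t34: +1.5975
  t35: -0.6183
  t36: +1.0227
  t37: -0.6258
  t38: +12.4607
  t39: +2.2625
  t40: +1.6377
  t41: +3.2576
  t42: +0.1852
  t43: -0.0383
  t44: +1.5892
  t45: +0.6969
  t46: +2.4981
Σ = +60.8771 → |volume| = 60.88

Directed edges: 138 total, each appears once with its reverse present → watertight.

60.88 WATERTIGHT


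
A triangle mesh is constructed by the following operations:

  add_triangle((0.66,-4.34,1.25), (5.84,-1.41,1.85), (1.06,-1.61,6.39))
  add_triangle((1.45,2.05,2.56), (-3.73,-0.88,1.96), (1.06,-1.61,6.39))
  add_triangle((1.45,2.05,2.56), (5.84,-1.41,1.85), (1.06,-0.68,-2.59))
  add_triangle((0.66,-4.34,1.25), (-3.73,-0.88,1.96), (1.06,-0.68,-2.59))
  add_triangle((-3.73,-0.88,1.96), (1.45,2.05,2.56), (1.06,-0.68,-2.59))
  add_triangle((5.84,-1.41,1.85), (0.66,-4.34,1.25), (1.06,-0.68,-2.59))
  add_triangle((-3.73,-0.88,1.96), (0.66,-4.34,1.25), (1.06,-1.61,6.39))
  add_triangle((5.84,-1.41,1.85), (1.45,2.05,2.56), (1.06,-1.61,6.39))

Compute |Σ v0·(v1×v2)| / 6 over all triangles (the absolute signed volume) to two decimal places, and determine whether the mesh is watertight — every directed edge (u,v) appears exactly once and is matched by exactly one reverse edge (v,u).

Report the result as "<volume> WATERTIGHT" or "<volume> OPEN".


Per-triangle v0·(v1×v2)/6:
  t1: +23.2637
  t2: +11.2173
  t3: +5.9678
  t4: +6.6052
  t5: +0.2378
  t6: +12.3352
  t7: +17.5692
  t8: +16.9118
Σ = +94.1079 → |volume| = 94.11

Directed edges: 24 total, each appears once with its reverse present → watertight.

94.11 WATERTIGHT


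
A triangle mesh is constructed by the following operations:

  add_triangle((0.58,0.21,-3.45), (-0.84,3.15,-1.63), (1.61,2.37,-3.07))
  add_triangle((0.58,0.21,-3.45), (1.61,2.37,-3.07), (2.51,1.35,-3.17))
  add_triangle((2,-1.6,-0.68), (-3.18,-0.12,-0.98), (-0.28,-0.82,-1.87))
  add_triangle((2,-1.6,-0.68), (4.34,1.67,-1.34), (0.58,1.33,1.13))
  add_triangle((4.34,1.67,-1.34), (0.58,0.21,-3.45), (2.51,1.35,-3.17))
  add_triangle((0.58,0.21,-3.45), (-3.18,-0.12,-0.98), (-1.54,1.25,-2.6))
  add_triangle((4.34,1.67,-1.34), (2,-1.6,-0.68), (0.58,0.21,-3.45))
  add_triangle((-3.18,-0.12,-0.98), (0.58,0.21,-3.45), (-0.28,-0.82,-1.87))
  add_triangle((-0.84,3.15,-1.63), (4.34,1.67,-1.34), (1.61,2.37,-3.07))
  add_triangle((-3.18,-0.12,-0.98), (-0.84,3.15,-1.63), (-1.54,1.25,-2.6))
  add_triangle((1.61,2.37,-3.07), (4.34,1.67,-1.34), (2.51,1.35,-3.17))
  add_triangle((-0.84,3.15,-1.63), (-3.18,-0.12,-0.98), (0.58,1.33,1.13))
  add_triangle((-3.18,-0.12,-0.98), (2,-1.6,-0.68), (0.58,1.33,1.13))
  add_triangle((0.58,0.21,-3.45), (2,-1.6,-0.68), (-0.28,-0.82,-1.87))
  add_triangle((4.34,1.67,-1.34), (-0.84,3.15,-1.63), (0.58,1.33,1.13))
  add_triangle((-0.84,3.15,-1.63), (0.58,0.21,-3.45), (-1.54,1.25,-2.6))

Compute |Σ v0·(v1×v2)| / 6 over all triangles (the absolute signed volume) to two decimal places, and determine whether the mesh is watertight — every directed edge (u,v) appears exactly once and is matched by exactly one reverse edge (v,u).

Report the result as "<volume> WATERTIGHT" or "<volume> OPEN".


Per-triangle v0·(v1×v2)/6:
  t1: +3.3173
  t2: +1.7541
  t3: +1.0278
  t4: +2.1937
  t5: +0.9318
  t6: +2.3039
  t7: +5.6058
  t8: +1.7346
  t9: +4.0716
  t10: +2.6335
  t11: +2.3176
  t12: +2.5547
  t13: -0.0540
  t14: +1.5735
  t15: +4.8014
  t16: +2.7689
Σ = +39.5361 → |volume| = 39.54

Directed edges: 48 total, each appears once with its reverse present → watertight.

39.54 WATERTIGHT


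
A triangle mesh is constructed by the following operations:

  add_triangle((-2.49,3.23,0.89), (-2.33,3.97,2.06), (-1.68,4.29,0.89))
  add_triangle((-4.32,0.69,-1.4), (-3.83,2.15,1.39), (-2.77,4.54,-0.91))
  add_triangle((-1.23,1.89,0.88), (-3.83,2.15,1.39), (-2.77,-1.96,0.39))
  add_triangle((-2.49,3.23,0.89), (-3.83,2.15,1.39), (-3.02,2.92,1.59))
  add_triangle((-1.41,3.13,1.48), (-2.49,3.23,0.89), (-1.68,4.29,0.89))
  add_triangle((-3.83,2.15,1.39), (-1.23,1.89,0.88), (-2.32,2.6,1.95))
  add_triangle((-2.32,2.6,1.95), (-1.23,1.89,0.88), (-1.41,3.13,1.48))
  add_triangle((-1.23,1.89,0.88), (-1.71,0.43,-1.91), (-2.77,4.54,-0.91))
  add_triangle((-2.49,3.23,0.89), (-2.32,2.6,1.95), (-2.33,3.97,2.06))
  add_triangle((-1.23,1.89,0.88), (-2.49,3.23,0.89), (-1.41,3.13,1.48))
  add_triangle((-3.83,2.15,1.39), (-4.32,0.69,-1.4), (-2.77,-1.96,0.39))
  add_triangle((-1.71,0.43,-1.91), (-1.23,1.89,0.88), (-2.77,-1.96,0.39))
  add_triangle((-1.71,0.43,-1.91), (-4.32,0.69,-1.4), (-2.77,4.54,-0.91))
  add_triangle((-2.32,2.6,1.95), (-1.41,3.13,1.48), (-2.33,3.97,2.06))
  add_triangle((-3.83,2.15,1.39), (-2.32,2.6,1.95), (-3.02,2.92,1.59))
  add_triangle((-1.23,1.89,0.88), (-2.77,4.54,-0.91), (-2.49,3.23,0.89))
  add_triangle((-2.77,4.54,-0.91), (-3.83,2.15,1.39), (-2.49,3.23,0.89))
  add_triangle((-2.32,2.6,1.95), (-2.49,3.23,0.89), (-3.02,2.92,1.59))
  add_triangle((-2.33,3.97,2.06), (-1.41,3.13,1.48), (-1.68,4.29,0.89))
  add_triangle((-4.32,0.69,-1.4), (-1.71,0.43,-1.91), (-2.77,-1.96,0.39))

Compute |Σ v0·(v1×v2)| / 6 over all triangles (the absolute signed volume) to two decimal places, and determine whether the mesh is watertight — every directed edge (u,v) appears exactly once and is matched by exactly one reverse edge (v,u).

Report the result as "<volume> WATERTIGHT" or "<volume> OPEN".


Per-triangle v0·(v1×v2)/6:
  t1: +0.9611
  t2: +7.7763
  t3: +0.5017
  t4: +0.5884
  t5: -0.6986
  t6: -0.4892
  t7: -0.1505
  t8: -1.4850
  t9: +0.6493
  t10: -0.1185
  t11: +5.9775
  t12: -3.2760
  t13: +3.9987
  t14: +0.0940
  t15: +0.4570
  t16: +0.4052
  t17: +2.2140
  t18: +0.3772
  t19: +0.2976
  t20: +2.1998
Σ = +20.2801 → |volume| = 20.28

Directed edges: 60 total, each appears once with its reverse present → watertight.

20.28 WATERTIGHT


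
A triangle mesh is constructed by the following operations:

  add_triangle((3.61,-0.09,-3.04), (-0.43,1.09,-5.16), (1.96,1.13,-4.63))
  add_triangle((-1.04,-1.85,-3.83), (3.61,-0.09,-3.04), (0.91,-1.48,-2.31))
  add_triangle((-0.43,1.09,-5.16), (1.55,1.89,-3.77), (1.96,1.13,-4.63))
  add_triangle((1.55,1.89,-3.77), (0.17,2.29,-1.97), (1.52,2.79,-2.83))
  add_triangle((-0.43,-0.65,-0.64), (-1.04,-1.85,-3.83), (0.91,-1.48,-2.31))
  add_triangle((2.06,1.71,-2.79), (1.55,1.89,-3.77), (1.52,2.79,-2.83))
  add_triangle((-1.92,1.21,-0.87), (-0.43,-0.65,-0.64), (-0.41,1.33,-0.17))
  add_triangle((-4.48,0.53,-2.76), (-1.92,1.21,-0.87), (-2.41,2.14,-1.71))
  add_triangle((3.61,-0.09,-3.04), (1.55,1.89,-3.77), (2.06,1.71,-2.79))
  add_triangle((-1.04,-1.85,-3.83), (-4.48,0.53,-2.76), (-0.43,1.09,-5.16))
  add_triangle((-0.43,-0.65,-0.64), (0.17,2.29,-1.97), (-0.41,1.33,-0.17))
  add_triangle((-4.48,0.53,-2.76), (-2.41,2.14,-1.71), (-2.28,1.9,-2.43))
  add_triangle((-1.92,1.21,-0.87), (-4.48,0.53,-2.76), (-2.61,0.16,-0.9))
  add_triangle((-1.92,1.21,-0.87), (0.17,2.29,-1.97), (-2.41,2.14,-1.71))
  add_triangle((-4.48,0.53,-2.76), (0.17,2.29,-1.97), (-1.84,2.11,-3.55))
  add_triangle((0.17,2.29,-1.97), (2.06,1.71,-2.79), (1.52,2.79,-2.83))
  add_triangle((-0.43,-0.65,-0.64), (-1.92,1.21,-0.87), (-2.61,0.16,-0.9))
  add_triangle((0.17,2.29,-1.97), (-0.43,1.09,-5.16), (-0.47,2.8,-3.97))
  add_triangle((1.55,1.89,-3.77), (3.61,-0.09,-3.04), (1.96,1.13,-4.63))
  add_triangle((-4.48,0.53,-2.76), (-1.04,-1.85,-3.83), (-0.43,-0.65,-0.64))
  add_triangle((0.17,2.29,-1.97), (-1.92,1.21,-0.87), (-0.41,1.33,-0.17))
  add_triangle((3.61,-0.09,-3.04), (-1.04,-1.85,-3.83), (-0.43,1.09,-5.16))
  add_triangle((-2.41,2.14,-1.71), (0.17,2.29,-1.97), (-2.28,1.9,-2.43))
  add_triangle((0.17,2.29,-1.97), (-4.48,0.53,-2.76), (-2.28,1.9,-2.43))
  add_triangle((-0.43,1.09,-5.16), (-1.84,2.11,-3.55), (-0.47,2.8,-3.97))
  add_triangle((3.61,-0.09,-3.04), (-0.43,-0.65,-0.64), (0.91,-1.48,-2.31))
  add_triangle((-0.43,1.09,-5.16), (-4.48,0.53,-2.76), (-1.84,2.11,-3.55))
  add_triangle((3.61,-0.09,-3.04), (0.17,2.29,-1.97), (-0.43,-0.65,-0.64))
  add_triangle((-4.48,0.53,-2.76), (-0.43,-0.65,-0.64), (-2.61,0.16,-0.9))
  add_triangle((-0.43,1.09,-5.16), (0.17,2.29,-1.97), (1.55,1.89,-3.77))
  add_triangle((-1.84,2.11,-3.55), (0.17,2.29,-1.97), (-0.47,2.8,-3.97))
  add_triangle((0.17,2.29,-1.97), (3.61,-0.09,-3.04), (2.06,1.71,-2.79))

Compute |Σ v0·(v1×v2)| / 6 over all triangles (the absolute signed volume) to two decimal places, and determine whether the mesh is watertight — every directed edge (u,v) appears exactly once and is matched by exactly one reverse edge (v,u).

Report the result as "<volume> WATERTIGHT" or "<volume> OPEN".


45.54 WATERTIGHT

Per-triangle v0·(v1×v2)/6:
  t1: +1.9820
  t2: +2.3838
  t3: +1.9627
  t4: +0.8431
  t5: +0.3940
  t6: +0.7168
  t7: -0.1480
  t8: +0.5986
  t9: +1.3875
  t10: +9.6860
  t11: -0.3748
  t12: +1.1459
  t13: +0.5543
  t14: +0.0671
  t15: +1.2366
  t16: -0.3438
  t17: -0.2948
  t18: +0.7879
  t19: +1.7092
  t20: +1.1164
  t21: +0.7141
  t22: +9.2885
  t23: +0.9010
  t24: +0.7569
  t25: +2.4419
  t26: -0.2650
  t27: +5.0416
  t28: -2.1095
  t29: +0.4121
  t30: +2.6898
  t31: +0.7409
  t32: -0.4793
Σ = +45.5435 → |volume| = 45.54

Directed edges: 96 total, each appears once with its reverse present → watertight.
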